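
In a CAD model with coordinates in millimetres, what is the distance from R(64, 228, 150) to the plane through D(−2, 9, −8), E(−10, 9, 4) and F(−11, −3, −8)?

5

DE = (−8, 0, 12) and DF = (−9, −12, 0), so a normal is n = DE × DF = (144, −108, 96).
Then n·(64, 228, 150) − (−2028) = 1020.
|n| = √(20736 + 11664 + 9216) = 204, so the distance is |1020|/204 = 5.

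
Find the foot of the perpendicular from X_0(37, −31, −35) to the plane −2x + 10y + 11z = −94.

n = (−2, 10, 11), |n|² = 225, and n·X_0 − (-94) = -675.
t = -675/225 = -3, so the foot is X_0 − t·n = (37, −31, −35) − (-3)·(−2, 10, 11) = (31, −1, −2).

(31, -1, -2)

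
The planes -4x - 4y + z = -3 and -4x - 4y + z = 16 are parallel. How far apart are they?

19/√33

With common normal n = (-4, -4, 1) (|n| = √33), the distance is |(-3) − 16|/|n| = 19/√33 = 19√33/33.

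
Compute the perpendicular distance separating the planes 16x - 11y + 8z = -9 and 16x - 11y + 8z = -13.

Both planes have normal n = (16, -11, 8), |n| = 21. Any point on the first plane is at distance |(-13) − (-9)|/|n| = 4/21 from the second.

4/21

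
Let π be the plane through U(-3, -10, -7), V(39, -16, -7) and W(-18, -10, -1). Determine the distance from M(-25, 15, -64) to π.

UV = (42, -6, 0) and UW = (-15, 0, 6), so a normal is n = UV × UW = (-36, -252, -90).
Then n·(-25, 15, -64) - 3258 = -378.
|n| = √(1296 + 63504 + 8100) = 270, so the distance is |-378|/270 = 7/5.

7/5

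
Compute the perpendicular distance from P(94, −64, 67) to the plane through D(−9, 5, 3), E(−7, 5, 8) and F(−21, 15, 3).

27/√65

DE = (2, 0, 5) and DF = (−12, 10, 0), so a normal is n = DE × DF = (−50, −60, 20).
Then n·(94, −64, 67) − 210 = 270.
|n| = √(2500 + 3600 + 400) = 10√65, so the distance is |270|/(10√65) = 27/√65.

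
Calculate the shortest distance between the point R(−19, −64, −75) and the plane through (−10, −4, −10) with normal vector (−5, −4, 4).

The plane has equation n·(r − (−10, −4, −10)) = 0, i.e. n·r = 26.
d = |(-5)·(-19) + (-4)·(-64) + 4·(-75) − 26| / √(25 + 16 + 16) = |25| / √57 = 25/√57.

25√57/57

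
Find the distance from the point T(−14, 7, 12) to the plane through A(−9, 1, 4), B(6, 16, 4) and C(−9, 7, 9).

AB = (15, 15, 0) and AC = (0, 6, 5), so a normal is n = AB × AC = (75, −75, 90).
Then n·(−14, 7, 12) − (−390) = −105.
|n| = √(5625 + 5625 + 8100) = 15√86, so the distance is |-105|/(15√86) = 7√86/86.

7√86/86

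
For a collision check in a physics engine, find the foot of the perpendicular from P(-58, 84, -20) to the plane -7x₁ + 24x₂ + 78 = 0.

n = (-7, 24, 0), |n|² = 625, and n·P − (-78) = 2500.
t = 2500/625 = 4, so the foot is P − t·n = (-58, 84, -20) − 4·(-7, 24, 0) = (-30, -12, -20).

(-30, -12, -20)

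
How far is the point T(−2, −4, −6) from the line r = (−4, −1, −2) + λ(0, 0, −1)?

Direction vector d = (0, 0, −1).
AP = (2, −3, −4); AP·d = 4, |AP|² = 29, |d|² = 1.
distance² = |AP|² − (AP·d)²/|d|² = 29 − 16/1 = 13, so the distance is √13.

√13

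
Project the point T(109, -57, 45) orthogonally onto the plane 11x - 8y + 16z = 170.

(54, -17, -35)

n = (11, -8, 16), |n|² = 441, and n·T − 170 = 2205.
t = 2205/441 = 5, so the foot is T − t·n = (109, -57, 45) − 5·(11, -8, 16) = (54, -17, -35).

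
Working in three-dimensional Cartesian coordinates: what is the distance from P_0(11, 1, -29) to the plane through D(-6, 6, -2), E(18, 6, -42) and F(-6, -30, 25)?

DE = (24, 0, -40) and DF = (0, -36, 27), so a normal is n = DE × DF = (-1440, -648, -864).
n = (-1440, -648, -864); n·P − 6480 = 2088; |n| = 1800; distance = 2088/1800 = 29/25.

29/25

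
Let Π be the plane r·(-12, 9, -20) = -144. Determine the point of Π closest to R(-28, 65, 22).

(-16, 56, 42)

The perpendicular from R has direction n = (-12, 9, -20): r = (-28, 65, 22) + μ(-12, 9, -20).
Substitute into the plane: n·(R + μn) = -144 gives 481 + 625μ = -144, so μ = -1.
Foot = (-28, 65, 22) + (-1)·(-12, 9, -20) = (-16, 56, 42).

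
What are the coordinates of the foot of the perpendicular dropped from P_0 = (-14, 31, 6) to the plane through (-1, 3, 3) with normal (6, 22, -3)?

(-20, 9, 9)

The perpendicular from P_0 has direction n = (6, 22, -3): r = (-14, 31, 6) + t(6, 22, -3).
Substitute into the plane: n·(P_0 + tn) = 51 gives 580 + 529t = 51, so t = -1.
Foot = (-14, 31, 6) + (-1)·(6, 22, -3) = (-20, 9, 9).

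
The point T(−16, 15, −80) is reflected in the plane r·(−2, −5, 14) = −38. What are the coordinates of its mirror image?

n = (−2, −5, 14), |n|² = 225, n·T − (-38) = -1125, so t = -1125/225 = -5.
Foot F = T − (-5)·n = (−26, −10, −10); the reflection is 2F − T = (−36, −35, 60).

(-36, -35, 60)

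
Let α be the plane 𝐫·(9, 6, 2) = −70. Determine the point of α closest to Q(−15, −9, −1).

(-6, -3, 1)

n = (9, 6, 2), |n|² = 121, and n·Q − (-70) = -121.
t = -121/121 = -1, so the foot is Q − t·n = (−15, −9, −1) − (-1)·(9, 6, 2) = (−6, −3, 1).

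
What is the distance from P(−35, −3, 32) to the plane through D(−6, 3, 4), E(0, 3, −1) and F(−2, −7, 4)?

DE = (6, 0, −5) and DF = (4, −10, 0), so a normal is n = DE × DF = (−50, −20, −60).
Then n·(−35, −3, 32) − 0 = −110.
|n| = √(2500 + 400 + 3600) = 10√65, so the distance is |-110|/(10√65) = 11√65/65.

11/√65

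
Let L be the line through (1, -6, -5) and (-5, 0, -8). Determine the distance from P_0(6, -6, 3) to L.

√53

A direction vector is d = (-6, 6, -3).
AP = (5, 0, 8); AP·d = -54, |AP|² = 89, |d|² = 81.
distance² = |AP|² − (AP·d)²/|d|² = 89 − 2916/81 = 53, so the distance is √53.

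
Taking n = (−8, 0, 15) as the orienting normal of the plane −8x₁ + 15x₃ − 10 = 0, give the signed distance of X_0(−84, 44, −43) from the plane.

1

n·X_0 − 10 = 17.
|n| = 17, so the signed distance is 17/17 = 1.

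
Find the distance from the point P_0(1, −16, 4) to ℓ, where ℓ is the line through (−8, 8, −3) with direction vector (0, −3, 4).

3√34

Direction vector d = (0, −3, 4).
AP = (9, −24, 7), and AP × d = (−75, −36, −27).
|AP × d|² = 7650 and |d|² = 25, so the distance is √(7650/25) = √306 = 3√34.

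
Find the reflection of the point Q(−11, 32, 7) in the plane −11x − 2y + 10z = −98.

(11, 36, -13)

n = (−11, −2, 10), |n|² = 225, n·Q − (-98) = 225, so t = 225/225 = 1.
Foot F = Q − 1·n = (0, 34, −3); the reflection is 2F − Q = (11, 36, −13).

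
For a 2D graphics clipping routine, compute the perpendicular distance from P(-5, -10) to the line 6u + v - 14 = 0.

54/√37

The normal to the line is n = (6, 1) with |n| = √37.
|n·P − 14| = |-40 − 14| = 54, so the distance is 54/√37.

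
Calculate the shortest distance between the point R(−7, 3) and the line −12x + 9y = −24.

d = |(-12)·(-7) + 9·3 − (-24)| / √(144 + 81) = |135|/15 = 9.

9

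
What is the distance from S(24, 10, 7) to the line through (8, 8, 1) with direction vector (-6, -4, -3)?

2√13

Direction vector d = (-6, -4, -3).
AP = (16, 2, 6); AP·d = -122, |AP|² = 296, |d|² = 61.
distance² = |AP|² − (AP·d)²/|d|² = 296 − 14884/61 = 52, so the distance is 2√13.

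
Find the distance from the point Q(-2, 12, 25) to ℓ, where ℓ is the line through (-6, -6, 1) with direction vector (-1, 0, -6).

18

Direction vector d = (-1, 0, -6).
AP = (4, 18, 24), and AP × d = (-108, 0, 18).
|AP × d|² = 11988 and |d|² = 37, so the distance is √(11988/37) = √324 = 18.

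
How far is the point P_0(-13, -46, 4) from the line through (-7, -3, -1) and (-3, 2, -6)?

A direction vector is d = (4, 5, -5).
AP = (-6, -43, 5); AP·d = -264, |AP|² = 1910, |d|² = 66.
distance² = |AP|² − (AP·d)²/|d|² = 1910 − 69696/66 = 854, so the distance is √854.

√854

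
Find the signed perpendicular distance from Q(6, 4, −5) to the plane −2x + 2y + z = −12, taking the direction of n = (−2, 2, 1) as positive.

1

n·Q − (-12) = 3.
|n| = 3, so the signed distance is 3/3 = 1.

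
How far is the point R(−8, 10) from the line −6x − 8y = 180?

106/5

The normal to the line is n = (−6, −8) with |n| = 10.
|n·R − 180| = |-32 − 180| = 212, so the distance is 212/10 = 106/5.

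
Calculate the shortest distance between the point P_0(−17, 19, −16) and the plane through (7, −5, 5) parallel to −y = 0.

24

Parallel planes share the normal n = (0, −1, 0); since (7, −5, 5) lies on the plane, its equation is −y = 5.
d = |(-1)·19 − 5| / √(0 + 1 + 0) = |-24| / 1 = 24.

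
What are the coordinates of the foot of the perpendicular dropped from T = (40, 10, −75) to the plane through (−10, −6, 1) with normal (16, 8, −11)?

(-24, -22, -31)

The perpendicular from T has direction n = (16, 8, −11): r = (40, 10, −75) + t(16, 8, −11).
Substitute into the plane: n·(T + tn) = -219 gives 1545 + 441t = -219, so t = -4.
Foot = (40, 10, −75) + (-4)·(16, 8, −11) = (−24, −22, −31).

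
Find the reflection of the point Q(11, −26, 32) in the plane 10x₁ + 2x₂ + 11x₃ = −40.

(-29, -34, -12)

With n = (10, 2, 11), the signed offset is (n·Q − (-40))/|n|² = 450/225 = 2.
Q' = Q − 2t·n = (11, −26, 32) − 4·(10, 2, 11) = (−29, −34, −12).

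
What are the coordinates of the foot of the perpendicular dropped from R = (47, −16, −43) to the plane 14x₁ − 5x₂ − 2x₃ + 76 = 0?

The perpendicular from R has direction n = (14, −5, −2): r = (47, −16, −43) + λ(14, −5, −2).
Substitute into the plane: n·(R + λn) = -76 gives 824 + 225λ = -76, so λ = -4.
Foot = (47, −16, −43) + (-4)·(14, −5, −2) = (−9, 4, −35).

(-9, 4, -35)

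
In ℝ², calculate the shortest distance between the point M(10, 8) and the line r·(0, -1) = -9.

1

The normal to the line is n = (0, -1) with |n| = 1.
|n·M − (-9)| = |-8 − (-9)| = 1, so the distance is 1/1 = 1.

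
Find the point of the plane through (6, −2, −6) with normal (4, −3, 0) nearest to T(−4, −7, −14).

(0, -10, -14)

The perpendicular from T has direction n = (4, −3, 0): r = (−4, −7, −14) + t(4, −3, 0).
Substitute into the plane: n·(T + tn) = 30 gives 5 + 25t = 30, so t = 1.
Foot = (−4, −7, −14) + 1·(4, −3, 0) = (0, −10, −14).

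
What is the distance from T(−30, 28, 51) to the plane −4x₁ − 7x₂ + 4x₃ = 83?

5

Normal vector n = (−4, −7, 4), and n·(−30, 28, 51) − 83 = 45.
|n| = √(16 + 49 + 16) = 9, so the distance is |45|/9 = 5.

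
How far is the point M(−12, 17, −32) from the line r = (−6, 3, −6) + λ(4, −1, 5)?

Direction vector d = (4, −1, 5).
AP = (−6, 14, −26); AP·d = -168, |AP|² = 908, |d|² = 42.
distance² = |AP|² − (AP·d)²/|d|² = 908 − 28224/42 = 236, so the distance is 2√59.

2√59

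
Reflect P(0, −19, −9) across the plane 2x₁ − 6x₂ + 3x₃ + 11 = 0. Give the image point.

(-8, 5, -21)

n = (2, −6, 3), |n|² = 49, n·P − (-11) = 98, so t = 98/49 = 2.
Foot F = P − 2·n = (−4, −7, −15); the reflection is 2F − P = (−8, 5, −21).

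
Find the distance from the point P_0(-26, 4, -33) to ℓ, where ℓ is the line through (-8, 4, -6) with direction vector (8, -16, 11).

6√17

Direction vector d = (8, -16, 11).
AP = (-18, 0, -27); AP·d = -441, |AP|² = 1053, |d|² = 441.
distance² = |AP|² − (AP·d)²/|d|² = 1053 − 194481/441 = 612, so the distance is 6√17.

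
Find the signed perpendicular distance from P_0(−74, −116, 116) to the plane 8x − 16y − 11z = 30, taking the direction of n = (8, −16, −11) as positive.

-2

n·P_0 − 30 = -42.
|n| = 21, so the signed distance is -42/21 = -2.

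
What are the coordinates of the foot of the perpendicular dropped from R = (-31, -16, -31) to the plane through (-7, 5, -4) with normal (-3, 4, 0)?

(-811/25, -352/25, -31)

n = (-3, 4, 0), |n|² = 25, and n·R − 41 = -12.
t = -12/25, so the foot is R − t·n = (-31, -16, -31) − (-12/25)·(-3, 4, 0) = (-811/25, -352/25, -31).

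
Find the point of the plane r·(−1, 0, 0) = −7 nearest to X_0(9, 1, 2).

(7, 1, 2)

The perpendicular from X_0 has direction n = (−1, 0, 0): r = (9, 1, 2) + t(−1, 0, 0).
Substitute into the plane: n·(X_0 + tn) = -7 gives -9 + 1t = -7, so t = 2.
Foot = (9, 1, 2) + 2·(−1, 0, 0) = (7, 1, 2).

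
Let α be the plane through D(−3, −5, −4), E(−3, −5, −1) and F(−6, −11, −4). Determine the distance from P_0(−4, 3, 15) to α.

DE = (0, 0, 3) and DF = (−3, −6, 0), so a normal is n = DE × DF = (18, −9, 0).
n = (18, −9, 0); n·P − (-9) = -90; |n| = 9√5; distance = 90/(9√5) = 2√5.

2√5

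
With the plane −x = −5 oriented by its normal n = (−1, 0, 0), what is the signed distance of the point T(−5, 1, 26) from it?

10

n·T − (-5) = 10.
|n| = 1, so the signed distance is 10/1 = 10.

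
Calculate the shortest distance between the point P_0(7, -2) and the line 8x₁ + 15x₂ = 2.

The normal to the line is n = (8, 15) with |n| = 17.
|n·P_0 − 2| = |26 − 2| = 24, so the distance is 24/17.

24/17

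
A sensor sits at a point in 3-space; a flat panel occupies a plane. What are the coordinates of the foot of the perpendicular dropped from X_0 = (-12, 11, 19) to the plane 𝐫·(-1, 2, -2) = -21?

(-91/9, 65/9, 205/9)

The perpendicular from X_0 has direction n = (-1, 2, -2): r = (-12, 11, 19) + t(-1, 2, -2).
Substitute into the plane: n·(X_0 + tn) = -21 gives -4 + 9t = -21, so t = -17/9.
Foot = (-12, 11, 19) + (-17/9)·(-1, 2, -2) = (-91/9, 65/9, 205/9).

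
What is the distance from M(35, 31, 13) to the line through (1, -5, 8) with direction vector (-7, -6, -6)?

√541

Direction vector d = (-7, -6, -6).
AP = (34, 36, 5), and AP × d = (-186, 169, 48).
|AP × d|² = 65461 and |d|² = 121, so the distance is √(65461/121) = √541.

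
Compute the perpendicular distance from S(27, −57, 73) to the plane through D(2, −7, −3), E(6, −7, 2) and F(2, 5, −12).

29/(5√2)

DE = (4, 0, 5) and DF = (0, 12, −9), so a normal is n = DE × DF = (−60, 36, 48).
n = (−60, 36, 48); n·P − (-516) = 348; |n| = 60√2; distance = 348/(60√2) = 29√2/10.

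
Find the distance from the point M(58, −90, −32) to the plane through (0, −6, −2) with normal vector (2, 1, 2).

28/3

The plane has equation n·(r − (0, −6, −2)) = 0, i.e. n·r = -10.
Then n·(58, −90, −32) − (−10) = −28.
|n| = √(4 + 1 + 4) = 3, so the distance is |-28|/3 = 28/3.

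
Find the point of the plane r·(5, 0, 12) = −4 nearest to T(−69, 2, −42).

The perpendicular from T has direction n = (5, 0, 12): r = (−69, 2, −42) + μ(5, 0, 12).
Substitute into the plane: n·(T + μn) = -4 gives -849 + 169μ = -4, so μ = 5.
Foot = (−69, 2, −42) + 5·(5, 0, 12) = (−44, 2, 18).

(-44, 2, 18)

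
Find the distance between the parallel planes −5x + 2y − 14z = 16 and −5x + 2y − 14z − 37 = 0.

Both planes have normal n = (−5, 2, −14), |n| = 15. Any point on the first plane is at distance |37 − 16|/|n| = 21/15 = 7/5 from the second.

7/5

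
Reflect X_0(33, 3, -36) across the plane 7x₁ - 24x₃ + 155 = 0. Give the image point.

n = (7, 0, -24), |n|² = 625, n·X_0 − (-155) = 1250, so t = 1250/625 = 2.
Foot F = X_0 − 2·n = (19, 3, 12); the reflection is 2F − X_0 = (5, 3, 60).

(5, 3, 60)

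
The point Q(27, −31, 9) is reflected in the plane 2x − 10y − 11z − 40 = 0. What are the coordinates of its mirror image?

(23, -11, 31)

n = (2, −10, −11), |n|² = 225, n·Q − 40 = 225, so t = 225/225 = 1.
Foot F = Q − 1·n = (25, −21, 20); the reflection is 2F − Q = (23, −11, 31).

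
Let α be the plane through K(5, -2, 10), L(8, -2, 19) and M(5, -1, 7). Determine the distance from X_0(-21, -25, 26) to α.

25√19/19

KL = (3, 0, 9) and KM = (0, 1, -3), so a normal is n = KL × KM = (-9, 9, 3).
Then n·(-21, -25, 26) - (-33) = 75.
|n| = √(81 + 81 + 9) = 3√19, so the distance is |75|/(3√19) = 25/√19.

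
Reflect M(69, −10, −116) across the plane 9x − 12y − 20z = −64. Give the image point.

(-21, 110, 84)

With n = (9, −12, −20), the signed offset is (n·M − (-64))/|n|² = 3125/625 = 5.
M' = M − 2t·n = (69, −10, −116) − 10·(9, −12, −20) = (−21, 110, 84).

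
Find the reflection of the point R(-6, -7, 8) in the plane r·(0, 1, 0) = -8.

(-6, -9, 8)

n = (0, 1, 0), |n|² = 1, n·R − (-8) = 1, so t = 1/1 = 1.
Foot F = R − 1·n = (-6, -8, 8); the reflection is 2F − R = (-6, -9, 8).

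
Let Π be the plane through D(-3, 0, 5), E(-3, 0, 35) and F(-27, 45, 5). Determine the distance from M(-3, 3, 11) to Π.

24/17

DE = (0, 0, 30) and DF = (-24, 45, 0), so a normal is n = DE × DF = (-1350, -720, 0).
Then n·(-3, 3, 11) - 4050 = -2160.
|n| = √(1822500 + 518400 + 0) = 1530, so the distance is |-2160|/1530 = 24/17.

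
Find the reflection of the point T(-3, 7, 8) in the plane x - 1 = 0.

With n = (1, 0, 0), the signed offset is (n·T − 1)/|n|² = -4/1 = -4.
T' = T − 2t·n = (-3, 7, 8) − (-8)·(1, 0, 0) = (5, 7, 8).

(5, 7, 8)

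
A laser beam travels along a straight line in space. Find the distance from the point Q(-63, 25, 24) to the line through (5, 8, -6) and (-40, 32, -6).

√1189

A direction vector is d = (-45, 24, 0).
AP = (-68, 17, 30), and AP × d = (-720, -1350, -867).
|AP × d|² = 3092589 and |d|² = 2601, so the distance is √(3092589/2601) = √1189.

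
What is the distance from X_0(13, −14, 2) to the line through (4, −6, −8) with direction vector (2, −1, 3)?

√21

Direction vector d = (2, −1, 3).
AP = (9, −8, 10), and AP × d = (−14, −7, 7).
|AP × d|² = 294 and |d|² = 14, so the distance is √(294/14) = √21.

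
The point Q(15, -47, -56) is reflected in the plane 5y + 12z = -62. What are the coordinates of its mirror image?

n = (0, 5, 12), |n|² = 169, n·Q − (-62) = -845, so t = -845/169 = -5.
Foot F = Q − (-5)·n = (15, -22, 4); the reflection is 2F − Q = (15, 3, 64).

(15, 3, 64)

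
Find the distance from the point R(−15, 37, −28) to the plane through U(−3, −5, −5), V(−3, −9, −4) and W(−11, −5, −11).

UV = (0, −4, 1) and UW = (−8, 0, −6), so a normal is n = UV × UW = (24, −8, −32).
n = (24, −8, −32); n·P − 128 = 112; |n| = 8√26; distance = 112/(8√26) = 14/√26.

7√26/13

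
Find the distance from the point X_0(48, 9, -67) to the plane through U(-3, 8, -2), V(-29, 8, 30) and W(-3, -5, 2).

UV = (-26, 0, 32) and UW = (0, -13, 4), so a normal is n = UV × UW = (416, 104, 338).
Then n·(48, 9, -67) - (-1092) = -650.
|n| = √(173056 + 10816 + 114244) = 546, so the distance is |-650|/546 = 25/21.

25/21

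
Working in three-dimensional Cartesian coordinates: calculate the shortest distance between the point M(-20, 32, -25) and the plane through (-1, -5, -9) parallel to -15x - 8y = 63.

Parallel planes share the normal n = (-15, -8, 0); since (-1, -5, -9) lies on the plane, its equation is -15x - 8y = 55.
Then n·(-20, 32, -25) - 55 = -11.
|n| = √(225 + 64 + 0) = 17, so the distance is |-11|/17 = 11/17.

11/17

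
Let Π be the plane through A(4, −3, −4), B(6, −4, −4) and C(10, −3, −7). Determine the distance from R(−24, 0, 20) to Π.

AB = (2, −1, 0) and AC = (6, 0, −3), so a normal is n = AB × AC = (3, 6, 6).
Then n·(−24, 0, 20) − (−30) = 78.
|n| = √(9 + 36 + 36) = 9, so the distance is |78|/9 = 26/3.

26/3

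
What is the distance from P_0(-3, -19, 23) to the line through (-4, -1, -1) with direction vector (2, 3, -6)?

3√13

Direction vector d = (2, 3, -6).
AP = (1, -18, 24); AP·d = -196, |AP|² = 901, |d|² = 49.
distance² = |AP|² − (AP·d)²/|d|² = 901 − 38416/49 = 117, so the distance is 3√13.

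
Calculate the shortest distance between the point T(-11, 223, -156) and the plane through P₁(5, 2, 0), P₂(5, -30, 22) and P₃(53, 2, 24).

P₁P₂ = (0, -32, 22) and P₁P₃ = (48, 0, 24), so a normal is n = P₁P₂ × P₁P₃ = (-768, 1056, 1536).
n = (-768, 1056, 1536); n·P − (-1728) = 6048; |n| = 2016; distance = 6048/2016 = 3.

3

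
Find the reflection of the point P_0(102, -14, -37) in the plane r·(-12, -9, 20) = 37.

(30, -68, 83)

With n = (-12, -9, 20), the signed offset is (n·P_0 − 37)/|n|² = -1875/625 = -3.
P_0' = P_0 − 2t·n = (102, -14, -37) − (-6)·(-12, -9, 20) = (30, -68, 83).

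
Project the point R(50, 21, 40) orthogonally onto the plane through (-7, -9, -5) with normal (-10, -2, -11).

(0, 11, -15)

The perpendicular from R has direction n = (-10, -2, -11): r = (50, 21, 40) + λ(-10, -2, -11).
Substitute into the plane: n·(R + λn) = 143 gives -982 + 225λ = 143, so λ = 5.
Foot = (50, 21, 40) + 5·(-10, -2, -11) = (0, 11, -15).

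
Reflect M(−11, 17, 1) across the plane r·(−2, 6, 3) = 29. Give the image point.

n = (−2, 6, 3), |n|² = 49, n·M − 29 = 98, so t = 98/49 = 2.
Foot F = M − 2·n = (−7, 5, −5); the reflection is 2F − M = (−3, −7, −11).

(-3, -7, -11)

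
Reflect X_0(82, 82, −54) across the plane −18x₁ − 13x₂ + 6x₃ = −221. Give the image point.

(-98, -48, 6)

With n = (−18, −13, 6), the signed offset is (n·X_0 − (-221))/|n|² = -2645/529 = -5.
X_0' = X_0 − 2t·n = (82, 82, −54) − (-10)·(−18, −13, 6) = (−98, −48, 6).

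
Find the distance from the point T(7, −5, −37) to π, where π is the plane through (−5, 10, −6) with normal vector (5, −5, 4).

The plane has equation n·(r − (−5, 10, −6)) = 0, i.e. n·r = -99.
Then n·(7, −5, −37) − (−99) = 11.
|n| = √(25 + 25 + 16) = √66, so the distance is |11|/√66 = 11/√66.

11/√66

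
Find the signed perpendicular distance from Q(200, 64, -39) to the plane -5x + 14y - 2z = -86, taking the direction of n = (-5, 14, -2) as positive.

4

n·Q − (-86) = 60.
|n| = 15, so the signed distance is 60/15 = 4.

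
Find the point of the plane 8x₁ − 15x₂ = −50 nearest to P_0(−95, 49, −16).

(-55, -26, -16)

n = (8, −15, 0), |n|² = 289, and n·P_0 − (-50) = -1445.
t = -1445/289 = -5, so the foot is P_0 − t·n = (−95, 49, −16) − (-5)·(8, −15, 0) = (−55, −26, −16).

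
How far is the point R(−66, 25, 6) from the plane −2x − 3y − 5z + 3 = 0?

15√38/19

d = |(-2)·(-66) + (-3)·25 + (-5)·6 − (-3)| / √(4 + 9 + 25) = |30| / √38 = 15√38/19.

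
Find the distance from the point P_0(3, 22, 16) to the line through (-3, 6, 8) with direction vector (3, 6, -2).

Direction vector d = (3, 6, -2).
AP = (6, 16, 8); AP·d = 98, |AP|² = 356, |d|² = 49.
distance² = |AP|² − (AP·d)²/|d|² = 356 − 9604/49 = 160, so the distance is 4√10.

4√10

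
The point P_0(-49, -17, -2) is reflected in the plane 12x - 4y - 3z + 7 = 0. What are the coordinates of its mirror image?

(23, -41, -20)

With n = (12, -4, -3), the signed offset is (n·P_0 − (-7))/|n|² = -507/169 = -3.
P_0' = P_0 − 2t·n = (-49, -17, -2) − (-6)·(12, -4, -3) = (23, -41, -20).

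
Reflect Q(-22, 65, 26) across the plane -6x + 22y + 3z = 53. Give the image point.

(14, -67, 8)

n = (-6, 22, 3), |n|² = 529, n·Q − 53 = 1587, so t = 1587/529 = 3.
Foot F = Q − 3·n = (-4, -1, 17); the reflection is 2F − Q = (14, -67, 8).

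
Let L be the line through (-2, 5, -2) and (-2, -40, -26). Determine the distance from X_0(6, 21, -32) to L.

2√305

A direction vector is d = (0, -45, -24).
AP = (8, 16, -30), and AP × d = (-1734, 192, -360).
|AP × d|² = 3173220 and |d|² = 2601, so the distance is √(3173220/2601) = √1220 = 2√305.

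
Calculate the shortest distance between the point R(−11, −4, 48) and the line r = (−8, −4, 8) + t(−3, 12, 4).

Direction vector d = (−3, 12, 4).
AP = (−3, 0, 40), and AP × d = (−480, −108, −36).
|AP × d|² = 243360 and |d|² = 169, so the distance is √(243360/169) = √1440 = 12√10.

12√10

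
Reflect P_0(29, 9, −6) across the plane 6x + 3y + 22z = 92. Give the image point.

(679/23, 213/23, -94/23)

n = (6, 3, 22), |n|² = 529, n·P_0 − 92 = -23, so t = -23/529 = -1/23.
Foot F = P_0 − (-1/23)·n = (673/23, 210/23, −116/23); the reflection is 2F − P_0 = (679/23, 213/23, −94/23).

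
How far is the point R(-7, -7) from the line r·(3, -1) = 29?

The normal to the line is n = (3, -1) with |n| = √10.
|n·R − 29| = |-14 − 29| = 43, so the distance is 43/√10 = 43√10/10.

43√10/10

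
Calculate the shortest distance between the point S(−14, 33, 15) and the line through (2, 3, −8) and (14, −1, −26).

A direction vector is d = (12, −4, −18).
AP = (−16, 30, 23); AP·d = -726, |AP|² = 1685, |d|² = 484.
distance² = |AP|² − (AP·d)²/|d|² = 1685 − 527076/484 = 596, so the distance is 2√149.

2√149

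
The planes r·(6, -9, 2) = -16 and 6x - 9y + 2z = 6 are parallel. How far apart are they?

Both planes have normal n = (6, -9, 2), |n| = 11. Any point on the first plane is at distance |6 − (-16)|/|n| = 22/11 = 2 from the second.

2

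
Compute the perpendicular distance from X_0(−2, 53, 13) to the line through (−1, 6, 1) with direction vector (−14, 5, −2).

√2129

Direction vector d = (−14, 5, −2).
AP = (−1, 47, 12), and AP × d = (−154, −170, 653).
|AP × d|² = 479025 and |d|² = 225, so the distance is √(479025/225) = √2129.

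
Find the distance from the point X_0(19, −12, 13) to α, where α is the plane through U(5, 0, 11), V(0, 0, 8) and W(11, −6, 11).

4√43/43

UV = (−5, 0, −3) and UW = (6, −6, 0), so a normal is n = UV × UW = (−18, −18, 30).
Then n·(19, −12, 13) − 240 = 24.
|n| = √(324 + 324 + 900) = 6√43, so the distance is |24|/(6√43) = 4√43/43.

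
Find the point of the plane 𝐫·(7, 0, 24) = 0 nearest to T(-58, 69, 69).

The perpendicular from T has direction n = (7, 0, 24): r = (-58, 69, 69) + t(7, 0, 24).
Substitute into the plane: n·(T + tn) = 0 gives 1250 + 625t = 0, so t = -2.
Foot = (-58, 69, 69) + (-2)·(7, 0, 24) = (-72, 69, 21).

(-72, 69, 21)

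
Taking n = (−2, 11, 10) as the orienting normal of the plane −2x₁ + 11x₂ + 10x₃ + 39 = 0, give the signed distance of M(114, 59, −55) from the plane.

-6

n·M − (-39) = -90.
|n| = 15, so the signed distance is -90/15 = -6.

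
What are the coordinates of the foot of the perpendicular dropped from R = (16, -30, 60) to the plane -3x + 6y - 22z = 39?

(7, -12, -6)

The perpendicular from R has direction n = (-3, 6, -22): r = (16, -30, 60) + λ(-3, 6, -22).
Substitute into the plane: n·(R + λn) = 39 gives -1548 + 529λ = 39, so λ = 3.
Foot = (16, -30, 60) + 3·(-3, 6, -22) = (7, -12, -6).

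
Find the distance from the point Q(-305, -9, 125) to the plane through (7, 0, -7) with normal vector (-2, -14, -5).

The plane has equation n·(r − (7, 0, -7)) = 0, i.e. n·r = 21.
d = |(-2)·(-305) + (-14)·(-9) + (-5)·125 − 21| / √(4 + 196 + 25) = |90| / 15 = 6.

6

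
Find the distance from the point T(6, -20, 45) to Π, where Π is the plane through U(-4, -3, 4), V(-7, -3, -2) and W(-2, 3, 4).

UV = (-3, 0, -6) and UW = (2, 6, 0), so a normal is n = UV × UW = (36, -12, -18).
Then n·(6, -20, 45) - (-180) = -174.
|n| = √(1296 + 144 + 324) = 42, so the distance is |-174|/42 = 29/7.

29/7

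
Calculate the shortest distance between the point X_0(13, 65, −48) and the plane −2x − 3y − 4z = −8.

21/√29

Normal vector n = (−2, −3, −4), and n·(13, 65, −48) − (−8) = −21.
|n| = √(4 + 9 + 16) = √29, so the distance is |-21|/√29 = 21/√29.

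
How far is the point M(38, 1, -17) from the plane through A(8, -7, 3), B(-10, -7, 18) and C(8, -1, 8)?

10/√86

AB = (-18, 0, 15) and AC = (0, 6, 5), so a normal is n = AB × AC = (-90, 90, -108).
n = (-90, 90, -108); n·P − (-1674) = 180; |n| = 18√86; distance = 180/(18√86) = 10/√86.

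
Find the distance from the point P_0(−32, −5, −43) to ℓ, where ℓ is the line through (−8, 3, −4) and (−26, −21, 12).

A direction vector is d = (−18, −24, 16).
AP = (−24, −8, −39), and AP × d = (−1064, 1086, 432).
|AP × d|² = 2498116 and |d|² = 1156, so the distance is √(2498116/1156) = √2161.

√2161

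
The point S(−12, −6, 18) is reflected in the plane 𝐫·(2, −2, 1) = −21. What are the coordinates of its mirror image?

(-24, 6, 12)

With n = (2, −2, 1), the signed offset is (n·S − (-21))/|n|² = 27/9 = 3.
S' = S − 2t·n = (−12, −6, 18) − 6·(2, −2, 1) = (−24, 6, 12).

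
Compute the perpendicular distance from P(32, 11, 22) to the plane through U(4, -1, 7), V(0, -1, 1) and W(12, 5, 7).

UV = (-4, 0, -6) and UW = (8, 6, 0), so a normal is n = UV × UW = (36, -48, -24).
d = |36·32 + (-48)·11 + (-24)·22 − 24| / √(1296 + 2304 + 576) = |72| / (12√29) = 6√29/29.

6√29/29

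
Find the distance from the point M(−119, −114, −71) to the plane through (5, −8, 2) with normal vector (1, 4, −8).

4

The plane has equation n·(r − (5, −8, 2)) = 0, i.e. n·r = -43.
Then n·(−119, −114, −71) − (−43) = 36.
|n| = √(1 + 16 + 64) = 9, so the distance is |36|/9 = 4.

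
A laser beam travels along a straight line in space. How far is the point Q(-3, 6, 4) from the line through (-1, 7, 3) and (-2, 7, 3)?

A direction vector is d = (-1, 0, 0).
AP = (-2, -1, 1), and AP × d = (0, -1, -1).
|AP × d|² = 2 and |d|² = 1, so the distance is √2.

√2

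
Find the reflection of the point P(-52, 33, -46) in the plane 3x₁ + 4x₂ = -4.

(-236/5, 197/5, -46)

With n = (3, 4, 0), the signed offset is (n·P − (-4))/|n|² = -20/25 = -4/5.
P' = P − 2t·n = (-52, 33, -46) − (-8/5)·(3, 4, 0) = (-236/5, 197/5, -46).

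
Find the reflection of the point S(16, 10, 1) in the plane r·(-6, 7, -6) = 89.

(4, 24, -11)

With n = (-6, 7, -6), the signed offset is (n·S − 89)/|n|² = -121/121 = -1.
S' = S − 2t·n = (16, 10, 1) − (-2)·(-6, 7, -6) = (4, 24, -11).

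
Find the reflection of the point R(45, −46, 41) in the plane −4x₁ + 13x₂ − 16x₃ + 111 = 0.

(21, 32, -55)

n = (−4, 13, −16), |n|² = 441, n·R − (-111) = -1323, so t = -1323/441 = -3.
Foot F = R − (-3)·n = (33, −7, −7); the reflection is 2F − R = (21, 32, −55).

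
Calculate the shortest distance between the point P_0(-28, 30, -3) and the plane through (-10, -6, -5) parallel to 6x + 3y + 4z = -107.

Parallel planes share the normal n = (6, 3, 4); since (-10, -6, -5) lies on the plane, its equation is 6x + 3y + 4z = -98.
n = (6, 3, 4); n·P − (-98) = 8; |n| = √61; distance = 8/√61 = 8√61/61.

8/√61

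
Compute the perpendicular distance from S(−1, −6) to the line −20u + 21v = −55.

d = |(-20)·(-1) + 21·(-6) − (-55)| / √(400 + 441) = |-51|/29 = 51/29.

51/29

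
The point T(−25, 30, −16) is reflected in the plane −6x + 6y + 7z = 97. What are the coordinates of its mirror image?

n = (−6, 6, 7), |n|² = 121, n·T − 97 = 121, so t = 121/121 = 1.
Foot F = T − 1·n = (−19, 24, −23); the reflection is 2F − T = (−13, 18, −30).

(-13, 18, -30)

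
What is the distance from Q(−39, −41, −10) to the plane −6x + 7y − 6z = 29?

d = |(-6)·(-39) + 7·(-41) + (-6)·(-10) − 29| / √(36 + 49 + 36) = |-22| / 11 = 2.

2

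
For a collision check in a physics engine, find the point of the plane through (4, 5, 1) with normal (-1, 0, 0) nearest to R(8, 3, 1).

(4, 3, 1)

The perpendicular from R has direction n = (-1, 0, 0): r = (8, 3, 1) + t(-1, 0, 0).
Substitute into the plane: n·(R + tn) = -4 gives -8 + 1t = -4, so t = 4.
Foot = (8, 3, 1) + 4·(-1, 0, 0) = (4, 3, 1).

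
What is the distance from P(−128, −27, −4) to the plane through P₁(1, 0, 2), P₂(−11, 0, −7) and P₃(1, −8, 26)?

P₁P₂ = (−12, 0, −9) and P₁P₃ = (0, −8, 24), so a normal is n = P₁P₂ × P₁P₃ = (−72, 288, 96).
Then n·(−128, −27, −4) − 120 = 936.
|n| = √(5184 + 82944 + 9216) = 312, so the distance is |936|/312 = 3.

3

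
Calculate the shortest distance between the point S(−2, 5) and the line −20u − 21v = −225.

160/29

The normal to the line is n = (−20, −21) with |n| = 29.
|n·S − (-225)| = |-65 − (-225)| = 160, so the distance is 160/29.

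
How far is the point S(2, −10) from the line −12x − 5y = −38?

The normal to the line is n = (−12, −5) with |n| = 13.
|n·S − (-38)| = |26 − (-38)| = 64, so the distance is 64/13.

64/13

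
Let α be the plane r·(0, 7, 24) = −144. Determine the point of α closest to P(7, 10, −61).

The perpendicular from P has direction n = (0, 7, 24): r = (7, 10, −61) + μ(0, 7, 24).
Substitute into the plane: n·(P + μn) = -144 gives -1394 + 625μ = -144, so μ = 2.
Foot = (7, 10, −61) + 2·(0, 7, 24) = (7, 24, −13).

(7, 24, -13)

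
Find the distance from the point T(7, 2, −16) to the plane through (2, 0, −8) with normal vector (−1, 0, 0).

5

The plane has equation n·(r − (2, 0, −8)) = 0, i.e. n·r = -2.
Then n·(7, 2, −16) − (−2) = −5.
|n| = √(1 + 0 + 0) = 1, so the distance is |-5|/1 = 5.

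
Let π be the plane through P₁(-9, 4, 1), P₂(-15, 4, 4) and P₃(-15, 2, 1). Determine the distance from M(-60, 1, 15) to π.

P₁P₂ = (-6, 0, 3) and P₁P₃ = (-6, -2, 0), so a normal is n = P₁P₂ × P₁P₃ = (6, -18, 12).
Then n·(-60, 1, 15) - (-114) = -84.
|n| = √(36 + 324 + 144) = 6√14, so the distance is |-84|/(6√14) = √14.

√14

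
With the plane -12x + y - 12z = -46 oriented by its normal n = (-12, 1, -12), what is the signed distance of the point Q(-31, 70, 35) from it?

4

n·Q − (-46) = 68.
|n| = 17, so the signed distance is 68/17 = 4.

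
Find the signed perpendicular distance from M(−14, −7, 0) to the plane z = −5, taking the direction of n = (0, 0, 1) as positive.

n·M − (-5) = 5.
|n| = 1, so the signed distance is 5/1 = 5.

5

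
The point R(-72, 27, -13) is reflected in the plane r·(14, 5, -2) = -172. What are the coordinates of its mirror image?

(12, 57, -25)

n = (14, 5, -2), |n|² = 225, n·R − (-172) = -675, so t = -675/225 = -3.
Foot F = R − (-3)·n = (-30, 42, -19); the reflection is 2F − R = (12, 57, -25).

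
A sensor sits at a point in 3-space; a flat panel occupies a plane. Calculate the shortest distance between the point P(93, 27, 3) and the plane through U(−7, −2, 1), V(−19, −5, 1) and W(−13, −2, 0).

28√53/53

UV = (−12, −3, 0) and UW = (−6, 0, −1), so a normal is n = UV × UW = (3, −12, −18).
n = (3, −12, −18); n·P − (-15) = -84; |n| = 3√53; distance = 84/(3√53) = 28√53/53.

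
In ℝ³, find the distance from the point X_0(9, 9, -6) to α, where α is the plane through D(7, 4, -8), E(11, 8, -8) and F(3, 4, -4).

DE = (4, 4, 0) and DF = (-4, 0, 4), so a normal is n = DE × DF = (16, -16, 16).
Then n·(9, 9, -6) - (-80) = -16.
|n| = √(256 + 256 + 256) = 16√3, so the distance is |-16|/(16√3) = 1/√3.

√3/3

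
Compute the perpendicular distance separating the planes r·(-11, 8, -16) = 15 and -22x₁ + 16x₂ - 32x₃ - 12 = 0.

Divide the second equation by 2 to match normals: -11x₁ + 8x₂ - 16x₃ = 6.
Both planes have normal n = (-11, 8, -16), |n| = 21. Any point on the first plane is at distance |6 − 15|/|n| = 9/21 = 3/7 from the second.

3/7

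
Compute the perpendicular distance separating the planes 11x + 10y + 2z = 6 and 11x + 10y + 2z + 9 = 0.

With common normal n = (11, 10, 2) (|n| = 15), the distance is |6 − (-9)|/|n| = 15/15 = 1.

1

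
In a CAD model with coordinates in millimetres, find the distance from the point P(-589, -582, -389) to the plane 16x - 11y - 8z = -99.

9

Normal vector n = (16, -11, -8), and n·(-589, -582, -389) - (-99) = 189.
|n| = √(256 + 121 + 64) = 21, so the distance is |189|/21 = 9.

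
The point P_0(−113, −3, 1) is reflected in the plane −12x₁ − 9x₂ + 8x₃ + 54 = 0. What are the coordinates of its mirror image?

n = (−12, −9, 8), |n|² = 289, n·P_0 − (-54) = 1445, so t = 1445/289 = 5.
Foot F = P_0 − 5·n = (−53, 42, −39); the reflection is 2F − P_0 = (7, 87, −79).

(7, 87, -79)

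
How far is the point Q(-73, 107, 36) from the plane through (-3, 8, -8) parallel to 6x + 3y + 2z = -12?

5

Parallel planes share the normal n = (6, 3, 2); since (-3, 8, -8) lies on the plane, its equation is 6x + 3y + 2z = -10.
d = |6·(-73) + 3·107 + 2·36 − (-10)| / √(36 + 9 + 4) = |-35| / 7 = 5.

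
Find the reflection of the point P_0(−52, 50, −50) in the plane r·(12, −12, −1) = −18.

(44, -46, -58)

With n = (12, −12, −1), the signed offset is (n·P_0 − (-18))/|n|² = -1156/289 = -4.
P_0' = P_0 − 2t·n = (−52, 50, −50) − (-8)·(12, −12, −1) = (44, −46, −58).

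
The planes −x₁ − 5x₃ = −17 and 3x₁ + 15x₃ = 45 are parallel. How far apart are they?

Divide the second equation by -3 to match normals: −x₁ − 5x₃ = -15.
With common normal n = (−1, 0, −5) (|n| = √26), the distance is |(-17) − (-15)|/|n| = 2/√26 = √26/13.

2/√26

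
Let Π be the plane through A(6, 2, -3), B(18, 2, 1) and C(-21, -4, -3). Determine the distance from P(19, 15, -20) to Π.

AB = (12, 0, 4) and AC = (-27, -6, 0), so a normal is n = AB × AC = (24, -108, -72).
Then n·(19, 15, -20) - 144 = 132.
|n| = √(576 + 11664 + 5184) = 132, so the distance is |132|/132 = 1.

1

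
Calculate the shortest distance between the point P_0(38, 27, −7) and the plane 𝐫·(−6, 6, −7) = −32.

d = |(-6)·38 + 6·27 + (-7)·(-7) − (-32)| / √(36 + 36 + 49) = |15| / 11 = 15/11.

15/11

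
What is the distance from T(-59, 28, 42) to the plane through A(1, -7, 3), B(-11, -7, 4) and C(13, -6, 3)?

AB = (-12, 0, 1) and AC = (12, 1, 0), so a normal is n = AB × AC = (-1, 12, -12).
d = |(-1)·(-59) + 12·28 + (-12)·42 − (-121)| / √(1 + 144 + 144) = |12| / 17 = 12/17.

12/17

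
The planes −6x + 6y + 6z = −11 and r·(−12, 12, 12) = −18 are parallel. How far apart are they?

√3/9

Divide the second equation by 2 to match normals: −6x + 6y + 6z = -9.
Both planes have normal n = (−6, 6, 6), |n| = 6√3. Any point on the first plane is at distance |(-9) − (-11)|/|n| = 2/(6√3) = √3/9 from the second.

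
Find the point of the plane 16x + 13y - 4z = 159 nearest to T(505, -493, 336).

The perpendicular from T has direction n = (16, 13, -4): r = (505, -493, 336) + μ(16, 13, -4).
Substitute into the plane: n·(T + μn) = 159 gives 327 + 441μ = 159, so μ = -8/21.
Foot = (505, -493, 336) + (-8/21)·(16, 13, -4) = (10477/21, -10457/21, 7088/21).

(10477/21, -10457/21, 7088/21)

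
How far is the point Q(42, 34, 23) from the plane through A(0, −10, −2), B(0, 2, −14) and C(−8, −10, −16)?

2

AB = (0, 12, −12) and AC = (−8, 0, −14), so a normal is n = AB × AC = (−168, 96, 96).
Then n·(42, 34, 23) − (−1152) = −432.
|n| = √(28224 + 9216 + 9216) = 216, so the distance is |-432|/216 = 2.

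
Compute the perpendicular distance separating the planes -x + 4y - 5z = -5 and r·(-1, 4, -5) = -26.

With common normal n = (-1, 4, -5) (|n| = √42), the distance is |(-5) − (-26)|/|n| = 21/√42.

√42/2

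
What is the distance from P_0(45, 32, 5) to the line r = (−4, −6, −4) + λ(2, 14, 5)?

√1901

Direction vector d = (2, 14, 5).
AP = (49, 38, 9), and AP × d = (64, −227, 610).
|AP × d|² = 427725 and |d|² = 225, so the distance is √(427725/225) = √1901.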